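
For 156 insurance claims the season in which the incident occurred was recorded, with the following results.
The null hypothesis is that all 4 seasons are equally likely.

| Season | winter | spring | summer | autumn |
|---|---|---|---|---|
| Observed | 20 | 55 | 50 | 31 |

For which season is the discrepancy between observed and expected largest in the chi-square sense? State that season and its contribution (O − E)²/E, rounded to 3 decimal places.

winter, 9.256

Under H₀ each category has probability 1/4, so each expected count is 156/4 = 39.
cat         O        E   (O−E)²/E
winter     20       39     9.2564
spring     55       39     6.5641
summer     50       39     3.1026
autumn     31       39     1.6410
The largest term is for winter: 9.256.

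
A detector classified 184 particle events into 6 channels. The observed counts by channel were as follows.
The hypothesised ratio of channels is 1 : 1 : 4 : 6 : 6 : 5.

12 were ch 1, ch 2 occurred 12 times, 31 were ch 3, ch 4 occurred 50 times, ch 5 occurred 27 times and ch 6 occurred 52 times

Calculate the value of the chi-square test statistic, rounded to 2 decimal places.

16.90

Ratio total = 23. Expected counts: 184×1/23 = 8, 184×1/23 = 8, 184×4/23 = 32, 184×6/23 = 48, 184×6/23 = 48, 184×5/23 = 40.
χ² = (12−8)²/8 + (12−8)²/8 + (31−32)²/32 + (50−48)²/48 + (27−48)²/48 + (52−40)²/40
   = 2.000 + 2.000 + 0.031 + 0.083 + 9.188 + 3.600
Sum = 16.90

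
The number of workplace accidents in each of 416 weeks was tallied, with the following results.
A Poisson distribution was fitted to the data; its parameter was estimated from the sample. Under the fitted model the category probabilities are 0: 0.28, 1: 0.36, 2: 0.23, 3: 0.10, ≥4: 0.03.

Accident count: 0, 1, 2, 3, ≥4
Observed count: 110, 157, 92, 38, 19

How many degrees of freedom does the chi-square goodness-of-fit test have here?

There are k = 5 categories and 1 parameter estimated from the data, so df = 5 − 1 − 1 = 3.

3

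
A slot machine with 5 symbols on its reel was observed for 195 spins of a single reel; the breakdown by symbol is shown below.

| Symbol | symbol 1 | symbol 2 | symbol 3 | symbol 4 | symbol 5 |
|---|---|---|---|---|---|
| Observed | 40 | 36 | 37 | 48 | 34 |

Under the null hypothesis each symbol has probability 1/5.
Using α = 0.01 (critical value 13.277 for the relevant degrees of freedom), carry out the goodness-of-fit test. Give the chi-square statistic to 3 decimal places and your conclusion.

Under H₀ each category has probability 1/5, so each expected count is 195/5 = 39.
cat           O        E   (O−E)²/E
symbol 1     40       39     0.0256
symbol 2     36       39     0.2308
symbol 3     37       39     0.1026
symbol 4     48       39     2.0769
symbol 5     34       39     0.6410
Sum = 3.077
df = 4. Since 3.077 < 13.277, we do not reject H₀.

3.077; do not reject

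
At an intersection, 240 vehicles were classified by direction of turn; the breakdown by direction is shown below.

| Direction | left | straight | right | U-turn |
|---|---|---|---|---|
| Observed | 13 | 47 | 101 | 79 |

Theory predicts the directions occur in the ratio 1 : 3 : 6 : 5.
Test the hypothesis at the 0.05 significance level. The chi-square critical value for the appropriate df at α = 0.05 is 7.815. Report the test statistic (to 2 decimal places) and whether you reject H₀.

Ratio total = 15. Expected counts: 240×1/15 = 16, 240×3/15 = 48, 240×6/15 = 96, 240×5/15 = 80.
cat           O        E   (O−E)²/E
left         13       16      0.563
straight     47       48      0.021
right       101       96      0.260
U-turn       79       80      0.013
Sum = 0.86
df = 3. Since 0.86 < 7.815, we do not reject H₀.

0.86; do not reject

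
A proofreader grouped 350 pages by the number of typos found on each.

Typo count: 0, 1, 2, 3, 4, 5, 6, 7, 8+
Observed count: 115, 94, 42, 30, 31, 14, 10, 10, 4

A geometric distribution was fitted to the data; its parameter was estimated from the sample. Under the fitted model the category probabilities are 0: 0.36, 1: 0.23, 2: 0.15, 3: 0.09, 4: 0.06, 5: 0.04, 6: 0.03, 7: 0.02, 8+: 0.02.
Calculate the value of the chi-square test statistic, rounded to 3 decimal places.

12.753

Expected counts E_i = n·p_i: 350×0.36 = 126, 350×0.23 = 80.5, 350×0.15 = 52.5, 350×0.09 = 31.5, 350×0.06 = 21, 350×0.04 = 14, 350×0.03 = 10.5, 350×0.02 = 7, 350×0.02 = 7.
cat         O        E   (O−E)²/E
0         115      126     0.9603
1          94     80.5     2.2640
2          42     52.5     2.1000
3          30     31.5     0.0714
4          31       21     4.7619
5          14       14     0.0000
6          10     10.5     0.0238
7          10        7     1.2857
8+          4        7     1.2857
Sum = 12.753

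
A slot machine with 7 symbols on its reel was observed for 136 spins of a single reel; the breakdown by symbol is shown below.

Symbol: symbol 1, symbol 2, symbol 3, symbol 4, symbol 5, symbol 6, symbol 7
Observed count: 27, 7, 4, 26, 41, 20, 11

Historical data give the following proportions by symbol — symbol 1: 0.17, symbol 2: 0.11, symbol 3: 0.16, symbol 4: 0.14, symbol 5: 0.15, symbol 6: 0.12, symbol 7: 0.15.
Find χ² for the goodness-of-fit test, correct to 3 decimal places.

47.889

Expected counts E_i = n·p_i: 136×0.17 = 23.12, 136×0.11 = 14.96, 136×0.16 = 21.76, 136×0.14 = 19.04, 136×0.15 = 20.4, 136×0.12 = 16.32, 136×0.15 = 20.4.
χ² = (27−23.12)²/23.12 + (7−14.96)²/14.96 + (4−21.76)²/21.76 + (26−19.04)²/19.04 + (41−20.4)²/20.4 + (20−16.32)²/16.32 + (11−20.4)²/20.4
   = 0.6511 + 4.2354 + 14.4953 + 2.5442 + 20.8020 + 0.8298 + 4.3314
Sum = 47.889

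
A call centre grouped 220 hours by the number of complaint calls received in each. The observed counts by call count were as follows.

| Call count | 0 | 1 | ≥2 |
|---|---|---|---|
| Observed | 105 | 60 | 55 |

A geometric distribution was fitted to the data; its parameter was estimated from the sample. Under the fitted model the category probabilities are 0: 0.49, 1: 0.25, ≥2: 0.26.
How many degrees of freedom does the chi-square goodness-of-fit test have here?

1

There are k = 3 categories and 1 parameter estimated from the data, so df = 3 − 1 − 1 = 1.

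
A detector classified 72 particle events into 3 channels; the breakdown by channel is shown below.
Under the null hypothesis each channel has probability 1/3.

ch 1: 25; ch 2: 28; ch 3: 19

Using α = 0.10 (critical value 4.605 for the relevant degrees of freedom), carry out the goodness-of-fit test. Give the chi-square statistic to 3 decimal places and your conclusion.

Expected count for each of the 3 categories: 72/3 = 24.
cat         O        E   (O−E)²/E
ch 1       25       24     0.0417
ch 2       28       24     0.6667
ch 3       19       24     1.0417
Sum = 1.750
df = 2. Since 1.750 < 4.605, we do not reject H₀.

1.750; do not reject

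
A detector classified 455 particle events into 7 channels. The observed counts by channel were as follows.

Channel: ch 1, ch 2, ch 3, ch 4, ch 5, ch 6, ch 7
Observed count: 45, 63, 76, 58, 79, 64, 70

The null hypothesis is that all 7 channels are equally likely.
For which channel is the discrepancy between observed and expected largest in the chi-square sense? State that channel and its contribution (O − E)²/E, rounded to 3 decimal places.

ch 1, 6.154

Expected count for each of the 7 categories: 455/7 = 65.
cat         O        E   (O−E)²/E
ch 1       45       65     6.1538
ch 2       63       65     0.0615
ch 3       76       65     1.8615
ch 4       58       65     0.7538
ch 5       79       65     3.0154
ch 6       64       65     0.0154
ch 7       70       65     0.3846
The largest term is for ch 1: 6.154.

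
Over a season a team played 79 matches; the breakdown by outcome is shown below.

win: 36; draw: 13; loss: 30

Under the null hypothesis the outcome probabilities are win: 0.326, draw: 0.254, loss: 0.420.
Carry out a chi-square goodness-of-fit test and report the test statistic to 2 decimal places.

6.87

Expected counts E_i = n·p_i: 79×0.326 = 25.754, 79×0.254 = 20.066, 79×0.420 = 33.18.
χ² = (36−25.754)²/25.754 + (13−20.066)²/20.066 + (30−33.18)²/33.18
   = 4.076 + 2.488 + 0.305
Sum = 6.87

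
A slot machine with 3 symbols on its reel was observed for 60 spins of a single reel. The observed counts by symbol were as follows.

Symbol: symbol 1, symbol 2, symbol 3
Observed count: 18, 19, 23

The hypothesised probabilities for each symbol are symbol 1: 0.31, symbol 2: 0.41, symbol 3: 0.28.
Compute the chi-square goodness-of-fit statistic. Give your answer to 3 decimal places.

3.582

Expected counts E_i = n·p_i: 60×0.31 = 18.6, 60×0.41 = 24.6, 60×0.28 = 16.8.
symbol 1: (18 − 18.6)²/18.6 = 0.36/18.6 = 0.0194
symbol 2: (19 − 24.6)²/24.6 = 31.36/24.6 = 1.2748
symbol 3: (23 − 16.8)²/16.8 = 38.44/16.8 = 2.2881
Sum = 3.582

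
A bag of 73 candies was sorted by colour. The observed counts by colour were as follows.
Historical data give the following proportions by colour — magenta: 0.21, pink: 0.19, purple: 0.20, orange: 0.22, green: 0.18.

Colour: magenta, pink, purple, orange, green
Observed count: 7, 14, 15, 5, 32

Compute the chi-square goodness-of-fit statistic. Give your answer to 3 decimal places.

Expected counts E_i = n·p_i: 73×0.21 = 15.33, 73×0.19 = 13.87, 73×0.20 = 14.6, 73×0.22 = 16.06, 73×0.18 = 13.14.
cat          O        E   (O−E)²/E
magenta      7    15.33     4.5263
pink        14    13.87     0.0012
purple      15     14.6     0.0110
orange       5    16.06     7.6167
green       32    13.14    27.0700
Sum = 39.225

39.225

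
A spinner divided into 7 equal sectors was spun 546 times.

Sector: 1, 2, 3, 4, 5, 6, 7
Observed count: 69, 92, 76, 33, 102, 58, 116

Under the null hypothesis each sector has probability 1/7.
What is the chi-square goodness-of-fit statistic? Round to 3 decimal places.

60.590

Expected count for each of the 7 categories: 546/7 = 78.
χ² = (69−78)²/78 + (92−78)²/78 + (76−78)²/78 + (33−78)²/78 + (102−78)²/78 + (58−78)²/78 + (116−78)²/78
   = 1.0385 + 2.5128 + 0.0513 + 25.9615 + 7.3846 + 5.1282 + 18.5128
Sum = 60.590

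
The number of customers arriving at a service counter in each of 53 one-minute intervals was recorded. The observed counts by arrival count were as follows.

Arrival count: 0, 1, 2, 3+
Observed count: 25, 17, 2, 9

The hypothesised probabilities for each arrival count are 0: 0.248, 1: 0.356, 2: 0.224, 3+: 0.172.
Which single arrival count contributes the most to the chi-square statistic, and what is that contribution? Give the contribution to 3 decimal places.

Expected counts E_i = n·p_i: 53×0.248 = 13.144, 53×0.356 = 18.868, 53×0.224 = 11.872, 53×0.172 = 9.116.
χ² = (25−13.144)²/13.144 + (17−18.868)²/18.868 + (2−11.872)²/11.872 + (9−9.116)²/9.116
   = 10.6942 + 0.1849 + 8.2089 + 0.0015
The largest term is for 0: 10.694.

0, 10.694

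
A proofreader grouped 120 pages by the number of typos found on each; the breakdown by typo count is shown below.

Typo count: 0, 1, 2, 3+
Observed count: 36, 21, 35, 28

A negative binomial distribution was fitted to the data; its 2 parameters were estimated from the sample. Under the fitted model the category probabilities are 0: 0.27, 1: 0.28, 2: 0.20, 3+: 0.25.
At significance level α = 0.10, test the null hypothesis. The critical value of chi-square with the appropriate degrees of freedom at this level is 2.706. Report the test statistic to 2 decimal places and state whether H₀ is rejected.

10.30; reject

Expected counts E_i = n·p_i: 120×0.27 = 32.4, 120×0.28 = 33.6, 120×0.20 = 24, 120×0.25 = 30.
cat         O        E   (O−E)²/E
0          36     32.4      0.400
1          21     33.6      4.725
2          35       24      5.042
3+         28       30      0.133
Sum = 10.30
df = 1. Since 10.30 > 2.706, we reject H₀.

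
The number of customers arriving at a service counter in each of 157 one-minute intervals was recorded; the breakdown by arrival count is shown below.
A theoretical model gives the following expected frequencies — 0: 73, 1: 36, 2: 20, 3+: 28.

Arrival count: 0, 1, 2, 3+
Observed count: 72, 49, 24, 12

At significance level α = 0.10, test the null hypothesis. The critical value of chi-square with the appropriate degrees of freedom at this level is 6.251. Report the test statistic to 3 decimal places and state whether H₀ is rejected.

14.651; reject

χ² = (72−73)²/73 + (49−36)²/36 + (24−20)²/20 + (12−28)²/28
   = 0.0137 + 4.6944 + 0.8000 + 9.1429
Sum = 14.651
df = 3. Since 14.651 > 6.251, we reject H₀.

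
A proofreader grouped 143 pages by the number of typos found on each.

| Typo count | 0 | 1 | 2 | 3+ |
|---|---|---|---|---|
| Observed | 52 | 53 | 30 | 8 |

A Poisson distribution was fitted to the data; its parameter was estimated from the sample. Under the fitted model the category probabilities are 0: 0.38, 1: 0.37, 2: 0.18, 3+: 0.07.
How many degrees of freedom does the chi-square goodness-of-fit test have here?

There are k = 4 categories and 1 parameter estimated from the data, so df = 4 − 1 − 1 = 2.

2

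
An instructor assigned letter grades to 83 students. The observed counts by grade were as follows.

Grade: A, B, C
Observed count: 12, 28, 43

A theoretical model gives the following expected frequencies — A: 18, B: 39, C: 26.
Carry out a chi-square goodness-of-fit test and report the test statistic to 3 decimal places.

16.218

A: (12 − 18)²/18 = 36/18 = 2.0000
B: (28 − 39)²/39 = 121/39 = 3.1026
C: (43 − 26)²/26 = 289/26 = 11.1154
Sum = 16.218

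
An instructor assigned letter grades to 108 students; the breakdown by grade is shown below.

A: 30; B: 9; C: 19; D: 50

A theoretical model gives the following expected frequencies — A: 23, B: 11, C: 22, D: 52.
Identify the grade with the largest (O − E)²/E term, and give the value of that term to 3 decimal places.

χ² = (30−23)²/23 + (9−11)²/11 + (19−22)²/22 + (50−52)²/52
   = 2.1304 + 0.3636 + 0.4091 + 0.0769
The largest term is for A: 2.130.

A, 2.130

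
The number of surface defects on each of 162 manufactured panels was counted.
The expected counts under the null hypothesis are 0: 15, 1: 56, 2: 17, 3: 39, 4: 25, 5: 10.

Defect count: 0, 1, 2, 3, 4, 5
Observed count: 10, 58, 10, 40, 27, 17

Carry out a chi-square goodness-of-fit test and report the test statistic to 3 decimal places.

9.706

χ² = (10−15)²/15 + (58−56)²/56 + (10−17)²/17 + (40−39)²/39 + (27−25)²/25 + (17−10)²/10
   = 1.6667 + 0.0714 + 2.8824 + 0.0256 + 0.1600 + 4.9000
Sum = 9.706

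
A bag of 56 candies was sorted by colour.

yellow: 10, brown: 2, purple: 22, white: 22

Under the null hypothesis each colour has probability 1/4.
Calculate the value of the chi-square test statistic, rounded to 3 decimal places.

Under H₀ each category has probability 1/4, so each expected count is 56/4 = 14.
cat         O        E   (O−E)²/E
yellow     10       14     1.1429
brown       2       14    10.2857
purple     22       14     4.5714
white      22       14     4.5714
Sum = 20.571

20.571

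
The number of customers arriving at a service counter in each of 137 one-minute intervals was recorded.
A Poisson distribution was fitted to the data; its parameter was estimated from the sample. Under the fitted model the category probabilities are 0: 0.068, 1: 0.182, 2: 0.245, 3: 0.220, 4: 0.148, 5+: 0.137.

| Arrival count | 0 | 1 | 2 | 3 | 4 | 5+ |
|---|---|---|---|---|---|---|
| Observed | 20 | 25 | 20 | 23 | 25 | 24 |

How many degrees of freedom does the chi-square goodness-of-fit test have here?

There are k = 6 categories and 1 parameter estimated from the data, so df = 6 − 1 − 1 = 4.

4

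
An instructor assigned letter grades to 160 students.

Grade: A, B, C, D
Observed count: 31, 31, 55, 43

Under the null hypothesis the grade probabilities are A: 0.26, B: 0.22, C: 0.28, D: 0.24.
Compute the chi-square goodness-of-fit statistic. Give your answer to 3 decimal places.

Expected counts E_i = n·p_i: 160×0.26 = 41.6, 160×0.22 = 35.2, 160×0.28 = 44.8, 160×0.24 = 38.4.
χ² = (31−41.6)²/41.6 + (31−35.2)²/35.2 + (55−44.8)²/44.8 + (43−38.4)²/38.4
   = 2.7010 + 0.5011 + 2.3223 + 0.5510
Sum = 6.075

6.075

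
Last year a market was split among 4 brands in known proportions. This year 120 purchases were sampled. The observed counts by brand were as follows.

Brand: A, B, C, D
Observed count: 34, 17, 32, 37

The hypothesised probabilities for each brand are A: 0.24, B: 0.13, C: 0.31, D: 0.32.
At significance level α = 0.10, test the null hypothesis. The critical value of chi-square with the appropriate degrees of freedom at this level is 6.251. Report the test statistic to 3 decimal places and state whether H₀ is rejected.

Expected counts E_i = n·p_i: 120×0.24 = 28.8, 120×0.13 = 15.6, 120×0.31 = 37.2, 120×0.32 = 38.4.
cat         O        E   (O−E)²/E
A          34     28.8     0.9389
B          17     15.6     0.1256
C          32     37.2     0.7269
D          37     38.4     0.0510
Sum = 1.842
df = 3. Since 1.842 < 6.251, we do not reject H₀.

1.842; do not reject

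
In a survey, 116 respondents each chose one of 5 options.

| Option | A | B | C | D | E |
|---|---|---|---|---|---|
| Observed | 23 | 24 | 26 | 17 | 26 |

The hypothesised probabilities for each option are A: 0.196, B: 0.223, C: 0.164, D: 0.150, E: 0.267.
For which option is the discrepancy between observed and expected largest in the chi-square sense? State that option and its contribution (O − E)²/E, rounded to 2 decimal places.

Expected counts E_i = n·p_i: 116×0.196 = 22.736, 116×0.223 = 25.868, 116×0.164 = 19.024, 116×0.150 = 17.4, 116×0.267 = 30.972.
χ² = (23−22.736)²/22.736 + (24−25.868)²/25.868 + (26−19.024)²/19.024 + (17−17.4)²/17.4 + (26−30.972)²/30.972
   = 0.003 + 0.135 + 2.558 + 0.009 + 0.798
The largest term is for C: 2.56.

C, 2.56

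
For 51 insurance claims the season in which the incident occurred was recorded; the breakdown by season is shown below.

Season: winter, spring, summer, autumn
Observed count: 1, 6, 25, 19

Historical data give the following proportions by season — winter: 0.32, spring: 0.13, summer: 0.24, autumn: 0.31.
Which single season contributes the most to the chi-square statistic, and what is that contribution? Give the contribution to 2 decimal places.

winter, 14.38

Expected counts E_i = n·p_i: 51×0.32 = 16.32, 51×0.13 = 6.63, 51×0.24 = 12.24, 51×0.31 = 15.81.
χ² = (1−16.32)²/16.32 + (6−6.63)²/6.63 + (25−12.24)²/12.24 + (19−15.81)²/15.81
   = 14.381 + 0.060 + 13.302 + 0.644
The largest term is for winter: 14.38.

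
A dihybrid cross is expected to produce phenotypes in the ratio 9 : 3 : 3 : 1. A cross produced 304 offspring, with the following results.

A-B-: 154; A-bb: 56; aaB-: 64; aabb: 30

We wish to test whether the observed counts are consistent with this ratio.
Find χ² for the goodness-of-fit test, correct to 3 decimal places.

Ratio total = 16. Expected counts: 304×9/16 = 171, 304×3/16 = 57, 304×3/16 = 57, 304×1/16 = 19.
A-B-: (154 − 171)²/171 = 289/171 = 1.6901
A-bb: (56 − 57)²/57 = 1/57 = 0.0175
aaB-: (64 − 57)²/57 = 49/57 = 0.8596
aabb: (30 − 19)²/19 = 121/19 = 6.3684
Sum = 8.936

8.936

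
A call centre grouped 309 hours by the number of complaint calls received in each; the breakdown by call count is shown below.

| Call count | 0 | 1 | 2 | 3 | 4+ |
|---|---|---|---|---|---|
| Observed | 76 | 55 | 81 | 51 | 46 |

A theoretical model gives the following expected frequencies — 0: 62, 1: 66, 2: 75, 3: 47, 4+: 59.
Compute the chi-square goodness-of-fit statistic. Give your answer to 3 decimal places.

cat         O        E   (O−E)²/E
0          76       62     3.1613
1          55       66     1.8333
2          81       75     0.4800
3          51       47     0.3404
4+         46       59     2.8644
Sum = 8.679

8.679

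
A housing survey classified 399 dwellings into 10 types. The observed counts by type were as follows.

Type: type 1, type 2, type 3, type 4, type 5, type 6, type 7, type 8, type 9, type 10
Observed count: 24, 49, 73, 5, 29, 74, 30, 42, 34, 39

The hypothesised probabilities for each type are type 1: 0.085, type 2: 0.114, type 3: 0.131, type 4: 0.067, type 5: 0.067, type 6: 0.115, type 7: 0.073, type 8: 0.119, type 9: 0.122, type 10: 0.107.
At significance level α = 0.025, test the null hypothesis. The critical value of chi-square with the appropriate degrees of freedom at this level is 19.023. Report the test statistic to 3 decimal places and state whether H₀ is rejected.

Expected counts E_i = n·p_i: 399×0.085 = 33.915, 399×0.114 = 45.486, 399×0.131 = 52.269, 399×0.067 = 26.733, 399×0.067 = 26.733, 399×0.115 = 45.885, 399×0.073 = 29.127, 399×0.119 = 47.481, 399×0.122 = 48.678, 399×0.107 = 42.693.
type 1: (24 − 33.915)²/33.915 = 98.307225/33.915 = 2.8986
type 2: (49 − 45.486)²/45.486 = 12.348196/45.486 = 0.2715
type 3: (73 − 52.269)²/52.269 = 429.774361/52.269 = 8.2224
type 4: (5 − 26.733)²/26.733 = 472.323289/26.733 = 17.6682
type 5: (29 − 26.733)²/26.733 = 5.139289/26.733 = 0.1922
type 6: (74 − 45.885)²/45.885 = 790.453225/45.885 = 17.2268
type 7: (30 − 29.127)²/29.127 = 0.762129/29.127 = 0.0262
type 8: (42 − 47.481)²/47.481 = 30.041361/47.481 = 0.6327
type 9: (34 − 48.678)²/48.678 = 215.443684/48.678 = 4.4259
type 10: (39 − 42.693)²/42.693 = 13.638249/42.693 = 0.3194
Sum = 51.884
df = 9. Since 51.884 > 19.023, we reject H₀.

51.884; reject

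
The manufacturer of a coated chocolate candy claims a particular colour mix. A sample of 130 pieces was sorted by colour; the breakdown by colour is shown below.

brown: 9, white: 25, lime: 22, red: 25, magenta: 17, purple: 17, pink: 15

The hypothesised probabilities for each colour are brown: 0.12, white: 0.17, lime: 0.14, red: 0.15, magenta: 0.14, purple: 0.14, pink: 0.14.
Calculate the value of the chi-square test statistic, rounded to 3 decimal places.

6.238

Expected counts E_i = n·p_i: 130×0.12 = 15.6, 130×0.17 = 22.1, 130×0.14 = 18.2, 130×0.15 = 19.5, 130×0.14 = 18.2, 130×0.14 = 18.2, 130×0.14 = 18.2.
cat          O        E   (O−E)²/E
brown        9     15.6     2.7923
white       25     22.1     0.3805
lime        22     18.2     0.7934
red         25     19.5     1.5513
magenta     17     18.2     0.0791
purple      17     18.2     0.0791
pink        15     18.2     0.5626
Sum = 6.238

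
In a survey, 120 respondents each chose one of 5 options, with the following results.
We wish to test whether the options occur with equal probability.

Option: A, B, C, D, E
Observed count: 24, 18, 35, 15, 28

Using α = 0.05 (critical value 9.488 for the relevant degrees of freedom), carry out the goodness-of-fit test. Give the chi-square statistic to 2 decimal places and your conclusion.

10.58; reject

Under H₀ each category has probability 1/5, so each expected count is 120/5 = 24.
A: (24 − 24)²/24 = 0/24 = 0.000
B: (18 − 24)²/24 = 36/24 = 1.500
C: (35 − 24)²/24 = 121/24 = 5.042
D: (15 − 24)²/24 = 81/24 = 3.375
E: (28 − 24)²/24 = 16/24 = 0.667
Sum = 10.58
df = 4. Since 10.58 > 9.488, we reject H₀.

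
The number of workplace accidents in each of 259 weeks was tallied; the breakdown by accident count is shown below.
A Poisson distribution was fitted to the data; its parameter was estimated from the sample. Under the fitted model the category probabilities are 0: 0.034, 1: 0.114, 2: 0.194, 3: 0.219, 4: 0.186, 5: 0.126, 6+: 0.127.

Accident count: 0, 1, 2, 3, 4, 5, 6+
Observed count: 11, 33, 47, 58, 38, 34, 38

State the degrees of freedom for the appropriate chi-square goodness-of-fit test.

There are k = 7 categories and 1 parameter estimated from the data, so df = 7 − 1 − 1 = 5.

5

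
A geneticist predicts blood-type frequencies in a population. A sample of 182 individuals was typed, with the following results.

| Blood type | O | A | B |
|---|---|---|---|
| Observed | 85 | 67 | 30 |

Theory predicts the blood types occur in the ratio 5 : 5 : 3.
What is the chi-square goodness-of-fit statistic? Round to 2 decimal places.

Ratio total = 13. Expected counts: 182×5/13 = 70, 182×5/13 = 70, 182×3/13 = 42.
O: (85 − 70)²/70 = 225/70 = 3.214
A: (67 − 70)²/70 = 9/70 = 0.129
B: (30 − 42)²/42 = 144/42 = 3.429
Sum = 6.77

6.77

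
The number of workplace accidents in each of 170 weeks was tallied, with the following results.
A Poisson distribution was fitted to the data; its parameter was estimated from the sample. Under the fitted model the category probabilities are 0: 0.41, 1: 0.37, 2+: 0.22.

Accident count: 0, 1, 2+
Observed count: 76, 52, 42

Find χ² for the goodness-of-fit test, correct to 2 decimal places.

Expected counts E_i = n·p_i: 170×0.41 = 69.7, 170×0.37 = 62.9, 170×0.22 = 37.4.
cat         O        E   (O−E)²/E
0          76     69.7      0.569
1          52     62.9      1.889
2+         42     37.4      0.566
Sum = 3.02

3.02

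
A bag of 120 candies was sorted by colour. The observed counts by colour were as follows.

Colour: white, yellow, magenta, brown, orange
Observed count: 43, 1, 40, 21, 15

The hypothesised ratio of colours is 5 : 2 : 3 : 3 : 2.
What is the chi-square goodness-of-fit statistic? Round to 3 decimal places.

Ratio total = 15. Expected counts: 120×5/15 = 40, 120×2/15 = 16, 120×3/15 = 24, 120×3/15 = 24, 120×2/15 = 16.
χ² = (43−40)²/40 + (1−16)²/16 + (40−24)²/24 + (21−24)²/24 + (15−16)²/16
   = 0.2250 + 14.0625 + 10.6667 + 0.3750 + 0.0625
Sum = 25.392

25.392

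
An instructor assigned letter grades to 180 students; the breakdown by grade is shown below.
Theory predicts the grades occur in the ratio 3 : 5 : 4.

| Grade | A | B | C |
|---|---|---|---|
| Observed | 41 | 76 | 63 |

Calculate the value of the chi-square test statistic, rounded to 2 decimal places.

0.52

Ratio total = 12. Expected counts: 180×3/12 = 45, 180×5/12 = 75, 180×4/12 = 60.
cat         O        E   (O−E)²/E
A          41       45      0.356
B          76       75      0.013
C          63       60      0.150
Sum = 0.52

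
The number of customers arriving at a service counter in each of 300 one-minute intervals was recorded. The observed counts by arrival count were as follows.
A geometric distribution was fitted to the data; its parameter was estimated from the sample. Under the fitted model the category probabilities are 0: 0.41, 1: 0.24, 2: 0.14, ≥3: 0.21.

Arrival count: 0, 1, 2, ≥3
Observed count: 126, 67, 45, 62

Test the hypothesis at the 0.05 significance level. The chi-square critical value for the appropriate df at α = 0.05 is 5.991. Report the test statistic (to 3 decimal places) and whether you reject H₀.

0.651; do not reject

Expected counts E_i = n·p_i: 300×0.41 = 123, 300×0.24 = 72, 300×0.14 = 42, 300×0.21 = 63.
cat         O        E   (O−E)²/E
0         126      123     0.0732
1          67       72     0.3472
2          45       42     0.2143
≥3         62       63     0.0159
Sum = 0.651
df = 2. Since 0.651 < 5.991, we do not reject H₀.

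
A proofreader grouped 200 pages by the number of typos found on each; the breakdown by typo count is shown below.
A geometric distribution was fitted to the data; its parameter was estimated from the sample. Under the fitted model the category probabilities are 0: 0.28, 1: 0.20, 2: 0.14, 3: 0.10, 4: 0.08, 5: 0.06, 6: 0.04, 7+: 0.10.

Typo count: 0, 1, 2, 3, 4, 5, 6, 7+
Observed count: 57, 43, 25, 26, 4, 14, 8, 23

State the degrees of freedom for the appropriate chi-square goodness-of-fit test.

6

There are k = 8 categories and 1 parameter estimated from the data, so df = 8 − 1 − 1 = 6.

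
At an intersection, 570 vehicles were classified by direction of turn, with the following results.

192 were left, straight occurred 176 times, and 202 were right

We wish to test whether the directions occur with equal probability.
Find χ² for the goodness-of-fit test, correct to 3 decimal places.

1.811

Under H₀ each category has probability 1/3, so each expected count is 570/3 = 190.
χ² = (192−190)²/190 + (176−190)²/190 + (202−190)²/190
   = 0.0211 + 1.0316 + 0.7579
Sum = 1.811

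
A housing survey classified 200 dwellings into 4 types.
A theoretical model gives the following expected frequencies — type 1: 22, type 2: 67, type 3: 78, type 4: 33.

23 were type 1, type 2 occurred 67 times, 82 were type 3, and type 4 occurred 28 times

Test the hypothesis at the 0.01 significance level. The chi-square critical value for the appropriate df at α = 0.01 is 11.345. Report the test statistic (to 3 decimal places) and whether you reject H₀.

1.008; do not reject

χ² = (23−22)²/22 + (67−67)²/67 + (82−78)²/78 + (28−33)²/33
   = 0.0455 + 0.0000 + 0.2051 + 0.7576
Sum = 1.008
df = 3. Since 1.008 < 11.345, we do not reject H₀.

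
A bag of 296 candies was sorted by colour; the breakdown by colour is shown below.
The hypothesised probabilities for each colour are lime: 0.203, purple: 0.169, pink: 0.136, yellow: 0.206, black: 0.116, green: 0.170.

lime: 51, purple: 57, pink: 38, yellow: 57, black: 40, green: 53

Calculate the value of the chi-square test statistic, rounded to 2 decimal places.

Expected counts E_i = n·p_i: 296×0.203 = 60.088, 296×0.169 = 50.024, 296×0.136 = 40.256, 296×0.206 = 60.976, 296×0.116 = 34.336, 296×0.170 = 50.32.
cat         O        E   (O−E)²/E
lime       51   60.088      1.375
purple     57   50.024      0.973
pink       38   40.256      0.126
yellow     57   60.976      0.259
black      40   34.336      0.934
green      53    50.32      0.143
Sum = 3.81

3.81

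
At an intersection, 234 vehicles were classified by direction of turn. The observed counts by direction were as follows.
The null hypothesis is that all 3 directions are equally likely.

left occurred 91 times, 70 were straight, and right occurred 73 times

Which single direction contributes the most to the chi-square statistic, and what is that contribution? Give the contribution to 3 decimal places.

Under H₀ each category has probability 1/3, so each expected count is 234/3 = 78.
left: (91 − 78)²/78 = 169/78 = 2.1667
straight: (70 − 78)²/78 = 64/78 = 0.8205
right: (73 − 78)²/78 = 25/78 = 0.3205
The largest term is for left: 2.167.

left, 2.167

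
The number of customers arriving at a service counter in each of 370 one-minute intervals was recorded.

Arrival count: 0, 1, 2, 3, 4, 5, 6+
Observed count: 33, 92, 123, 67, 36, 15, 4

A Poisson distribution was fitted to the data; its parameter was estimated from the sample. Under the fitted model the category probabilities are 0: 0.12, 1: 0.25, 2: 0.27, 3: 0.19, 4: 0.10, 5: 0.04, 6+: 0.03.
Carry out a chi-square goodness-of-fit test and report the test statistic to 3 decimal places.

Expected counts E_i = n·p_i: 370×0.12 = 44.4, 370×0.25 = 92.5, 370×0.27 = 99.9, 370×0.19 = 70.3, 370×0.10 = 37, 370×0.04 = 14.8, 370×0.03 = 11.1.
cat         O        E   (O−E)²/E
0          33     44.4     2.9270
1          92     92.5     0.0027
2         123     99.9     5.3414
3          67     70.3     0.1549
4          36       37     0.0270
5          15     14.8     0.0027
6+          4     11.1     4.5414
Sum = 12.997

12.997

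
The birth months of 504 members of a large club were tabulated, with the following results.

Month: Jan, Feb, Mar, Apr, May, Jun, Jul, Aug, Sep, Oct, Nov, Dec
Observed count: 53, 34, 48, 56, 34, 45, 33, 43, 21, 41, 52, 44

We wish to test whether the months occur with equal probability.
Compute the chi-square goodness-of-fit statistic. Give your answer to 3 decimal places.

26.619

Expected count for each of the 12 categories: 504/12 = 42.
cat         O        E   (O−E)²/E
Jan        53       42     2.8810
Feb        34       42     1.5238
Mar        48       42     0.8571
Apr        56       42     4.6667
May        34       42     1.5238
Jun        45       42     0.2143
Jul        33       42     1.9286
Aug        43       42     0.0238
Sep        21       42    10.5000
Oct        41       42     0.0238
Nov        52       42     2.3810
Dec        44       42     0.0952
Sum = 26.619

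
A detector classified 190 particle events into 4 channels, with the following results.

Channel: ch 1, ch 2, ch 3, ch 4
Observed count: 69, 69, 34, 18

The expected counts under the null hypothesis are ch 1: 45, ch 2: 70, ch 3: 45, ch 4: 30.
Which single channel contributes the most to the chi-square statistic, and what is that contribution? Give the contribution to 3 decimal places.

ch 1, 12.800

χ² = (69−45)²/45 + (69−70)²/70 + (34−45)²/45 + (18−30)²/30
   = 12.8000 + 0.0143 + 2.6889 + 4.8000
The largest term is for ch 1: 12.800.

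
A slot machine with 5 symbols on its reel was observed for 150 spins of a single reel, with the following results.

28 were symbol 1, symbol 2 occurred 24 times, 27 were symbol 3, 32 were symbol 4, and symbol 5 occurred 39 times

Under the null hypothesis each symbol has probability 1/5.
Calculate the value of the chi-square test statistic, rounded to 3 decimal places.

4.467

Under H₀ each category has probability 1/5, so each expected count is 150/5 = 30.
symbol 1: (28 − 30)²/30 = 4/30 = 0.1333
symbol 2: (24 − 30)²/30 = 36/30 = 1.2000
symbol 3: (27 − 30)²/30 = 9/30 = 0.3000
symbol 4: (32 − 30)²/30 = 4/30 = 0.1333
symbol 5: (39 − 30)²/30 = 81/30 = 2.7000
Sum = 4.467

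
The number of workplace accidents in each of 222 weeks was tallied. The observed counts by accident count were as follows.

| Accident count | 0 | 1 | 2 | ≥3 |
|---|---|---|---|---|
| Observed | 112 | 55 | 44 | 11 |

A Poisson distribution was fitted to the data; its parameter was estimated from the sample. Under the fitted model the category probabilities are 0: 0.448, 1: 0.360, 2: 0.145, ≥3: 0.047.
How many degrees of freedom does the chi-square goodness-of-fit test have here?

2

There are k = 4 categories and 1 parameter estimated from the data, so df = 4 − 1 − 1 = 2.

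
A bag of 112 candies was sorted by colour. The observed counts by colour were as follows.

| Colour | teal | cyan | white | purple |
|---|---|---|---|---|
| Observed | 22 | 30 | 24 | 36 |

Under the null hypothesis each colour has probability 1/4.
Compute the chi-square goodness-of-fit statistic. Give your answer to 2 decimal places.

Expected count for each of the 4 categories: 112/4 = 28.
χ² = (22−28)²/28 + (30−28)²/28 + (24−28)²/28 + (36−28)²/28
   = 1.286 + 0.143 + 0.571 + 2.286
Sum = 4.29

4.29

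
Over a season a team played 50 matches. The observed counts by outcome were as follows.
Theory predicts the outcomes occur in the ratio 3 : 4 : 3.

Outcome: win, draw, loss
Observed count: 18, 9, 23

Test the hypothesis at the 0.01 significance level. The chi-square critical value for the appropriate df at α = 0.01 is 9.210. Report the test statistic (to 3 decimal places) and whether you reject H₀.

Ratio total = 10. Expected counts: 50×3/10 = 15, 50×4/10 = 20, 50×3/10 = 15.
χ² = (18−15)²/15 + (9−20)²/20 + (23−15)²/15
   = 0.6000 + 6.0500 + 4.2667
Sum = 10.917
df = 2. Since 10.917 > 9.210, we reject H₀.

10.917; reject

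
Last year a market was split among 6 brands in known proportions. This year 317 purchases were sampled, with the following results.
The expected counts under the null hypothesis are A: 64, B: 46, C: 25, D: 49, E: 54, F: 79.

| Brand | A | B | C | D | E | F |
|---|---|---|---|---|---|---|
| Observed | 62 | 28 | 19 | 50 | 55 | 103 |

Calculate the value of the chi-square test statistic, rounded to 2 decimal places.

15.88

χ² = (62−64)²/64 + (28−46)²/46 + (19−25)²/25 + (50−49)²/49 + (55−54)²/54 + (103−79)²/79
   = 0.063 + 7.043 + 1.440 + 0.020 + 0.019 + 7.291
Sum = 15.88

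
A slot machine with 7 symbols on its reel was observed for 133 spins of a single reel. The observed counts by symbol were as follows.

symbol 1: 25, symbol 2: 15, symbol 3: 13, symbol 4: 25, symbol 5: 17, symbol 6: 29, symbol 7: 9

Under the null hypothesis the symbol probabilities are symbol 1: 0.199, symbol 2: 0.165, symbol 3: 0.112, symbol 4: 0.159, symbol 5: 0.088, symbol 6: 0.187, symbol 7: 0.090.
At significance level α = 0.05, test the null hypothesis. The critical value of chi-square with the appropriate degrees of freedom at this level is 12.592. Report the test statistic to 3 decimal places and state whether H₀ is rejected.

Expected counts E_i = n·p_i: 133×0.199 = 26.467, 133×0.165 = 21.945, 133×0.112 = 14.896, 133×0.159 = 21.147, 133×0.088 = 11.704, 133×0.187 = 24.871, 133×0.090 = 11.97.
cat           O        E   (O−E)²/E
symbol 1     25   26.467     0.0813
symbol 2     15   21.945     2.1979
symbol 3     13   14.896     0.2413
symbol 4     25   21.147     0.7020
symbol 5     17   11.704     2.3964
symbol 6     29   24.871     0.6855
symbol 7      9    11.97     0.7369
Sum = 7.041
df = 6. Since 7.041 < 12.592, we do not reject H₀.

7.041; do not reject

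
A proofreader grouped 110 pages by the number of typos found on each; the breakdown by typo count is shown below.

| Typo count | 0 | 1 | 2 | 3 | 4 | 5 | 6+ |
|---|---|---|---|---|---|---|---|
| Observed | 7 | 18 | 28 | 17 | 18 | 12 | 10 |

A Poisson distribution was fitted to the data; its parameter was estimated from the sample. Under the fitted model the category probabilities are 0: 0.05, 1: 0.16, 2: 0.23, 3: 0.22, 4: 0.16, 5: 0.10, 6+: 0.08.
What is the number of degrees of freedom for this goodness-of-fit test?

5

There are k = 7 categories and 1 parameter estimated from the data, so df = 7 − 1 − 1 = 5.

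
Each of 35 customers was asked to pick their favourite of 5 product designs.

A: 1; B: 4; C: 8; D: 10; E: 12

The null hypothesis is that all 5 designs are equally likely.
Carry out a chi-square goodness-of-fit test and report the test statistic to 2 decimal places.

Expected count for each of the 5 categories: 35/5 = 7.
χ² = (1−7)²/7 + (4−7)²/7 + (8−7)²/7 + (10−7)²/7 + (12−7)²/7
   = 5.143 + 1.286 + 0.143 + 1.286 + 3.571
Sum = 11.43

11.43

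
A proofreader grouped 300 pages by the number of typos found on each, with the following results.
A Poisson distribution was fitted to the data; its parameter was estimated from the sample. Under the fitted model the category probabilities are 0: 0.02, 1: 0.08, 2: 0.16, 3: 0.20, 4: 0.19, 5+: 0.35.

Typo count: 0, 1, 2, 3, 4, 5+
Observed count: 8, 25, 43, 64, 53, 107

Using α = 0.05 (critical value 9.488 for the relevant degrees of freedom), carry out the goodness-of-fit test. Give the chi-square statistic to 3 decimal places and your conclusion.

Expected counts E_i = n·p_i: 300×0.02 = 6, 300×0.08 = 24, 300×0.16 = 48, 300×0.20 = 60, 300×0.19 = 57, 300×0.35 = 105.
χ² = (8−6)²/6 + (25−24)²/24 + (43−48)²/48 + (64−60)²/60 + (53−57)²/57 + (107−105)²/105
   = 0.6667 + 0.0417 + 0.5208 + 0.2667 + 0.2807 + 0.0381
Sum = 1.815
df = 4. Since 1.815 < 9.488, we do not reject H₀.

1.815; do not reject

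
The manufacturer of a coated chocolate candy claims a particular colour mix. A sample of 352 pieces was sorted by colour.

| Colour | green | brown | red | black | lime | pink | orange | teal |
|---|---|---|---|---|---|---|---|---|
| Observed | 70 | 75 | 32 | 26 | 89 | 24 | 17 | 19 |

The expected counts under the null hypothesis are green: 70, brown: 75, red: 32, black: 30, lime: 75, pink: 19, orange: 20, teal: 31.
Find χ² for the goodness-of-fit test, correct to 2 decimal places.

9.56

χ² = (70−70)²/70 + (75−75)²/75 + (32−32)²/32 + (26−30)²/30 + (89−75)²/75 + (24−19)²/19 + (17−20)²/20 + (19−31)²/31
   = 0.000 + 0.000 + 0.000 + 0.533 + 2.613 + 1.316 + 0.450 + 4.645
Sum = 9.56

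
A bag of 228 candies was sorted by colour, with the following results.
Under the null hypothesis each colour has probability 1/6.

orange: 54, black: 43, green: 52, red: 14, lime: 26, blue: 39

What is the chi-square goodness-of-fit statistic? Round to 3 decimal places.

31.526

Under H₀ each category has probability 1/6, so each expected count is 228/6 = 38.
cat         O        E   (O−E)²/E
orange     54       38     6.7368
black      43       38     0.6579
green      52       38     5.1579
red        14       38    15.1579
lime       26       38     3.7895
blue       39       38     0.0263
Sum = 31.526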